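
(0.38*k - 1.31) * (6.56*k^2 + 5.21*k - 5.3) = 2.4928*k^3 - 6.6138*k^2 - 8.8391*k + 6.943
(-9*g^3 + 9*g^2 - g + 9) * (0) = 0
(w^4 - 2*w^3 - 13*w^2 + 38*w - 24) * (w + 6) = w^5 + 4*w^4 - 25*w^3 - 40*w^2 + 204*w - 144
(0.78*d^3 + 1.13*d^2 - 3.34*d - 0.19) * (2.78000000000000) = 2.1684*d^3 + 3.1414*d^2 - 9.2852*d - 0.5282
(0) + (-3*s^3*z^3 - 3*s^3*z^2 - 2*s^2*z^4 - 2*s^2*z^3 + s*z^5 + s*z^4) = -3*s^3*z^3 - 3*s^3*z^2 - 2*s^2*z^4 - 2*s^2*z^3 + s*z^5 + s*z^4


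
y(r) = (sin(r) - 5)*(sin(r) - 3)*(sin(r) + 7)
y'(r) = (sin(r) - 5)*(sin(r) - 3)*cos(r) + (sin(r) - 5)*(sin(r) + 7)*cos(r) + (sin(r) - 3)*(sin(r) + 7)*cos(r) = (3*sin(r)^2 - 2*sin(r) - 41)*cos(r)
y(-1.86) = 142.50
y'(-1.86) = 10.36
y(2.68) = 86.63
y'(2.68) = 36.97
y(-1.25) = 142.15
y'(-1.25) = -11.48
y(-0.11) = 109.49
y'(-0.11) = -40.50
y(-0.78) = 132.99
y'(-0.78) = -27.09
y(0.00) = 105.00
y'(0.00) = -41.00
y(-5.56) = 77.72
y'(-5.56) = -30.75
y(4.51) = 143.26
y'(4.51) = 7.27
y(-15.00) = 130.96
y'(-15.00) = 29.20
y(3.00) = 99.20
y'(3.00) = 40.81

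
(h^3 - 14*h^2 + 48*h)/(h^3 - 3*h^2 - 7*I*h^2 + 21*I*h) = (h^2 - 14*h + 48)/(h^2 - 3*h - 7*I*h + 21*I)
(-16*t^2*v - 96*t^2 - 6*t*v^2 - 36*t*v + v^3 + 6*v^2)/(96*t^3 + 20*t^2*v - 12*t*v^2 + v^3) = (-v - 6)/(6*t - v)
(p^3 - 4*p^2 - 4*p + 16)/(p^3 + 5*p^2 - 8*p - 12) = (p^2 - 2*p - 8)/(p^2 + 7*p + 6)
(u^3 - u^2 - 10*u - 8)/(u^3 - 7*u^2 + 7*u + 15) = (u^2 - 2*u - 8)/(u^2 - 8*u + 15)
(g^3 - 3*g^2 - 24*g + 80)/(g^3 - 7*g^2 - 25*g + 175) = (g^2 - 8*g + 16)/(g^2 - 12*g + 35)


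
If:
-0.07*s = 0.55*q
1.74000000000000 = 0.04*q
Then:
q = 43.50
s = -341.79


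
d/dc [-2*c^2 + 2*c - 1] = 2 - 4*c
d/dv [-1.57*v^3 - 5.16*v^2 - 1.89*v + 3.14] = -4.71*v^2 - 10.32*v - 1.89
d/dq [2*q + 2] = 2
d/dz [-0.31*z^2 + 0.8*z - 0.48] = 0.8 - 0.62*z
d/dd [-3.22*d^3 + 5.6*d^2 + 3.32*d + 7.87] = -9.66*d^2 + 11.2*d + 3.32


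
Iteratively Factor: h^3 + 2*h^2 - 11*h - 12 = (h - 3)*(h^2 + 5*h + 4) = (h - 3)*(h + 4)*(h + 1)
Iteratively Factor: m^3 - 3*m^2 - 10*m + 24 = (m - 2)*(m^2 - m - 12) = (m - 4)*(m - 2)*(m + 3)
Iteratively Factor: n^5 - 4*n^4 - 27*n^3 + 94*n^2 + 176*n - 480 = (n + 3)*(n^4 - 7*n^3 - 6*n^2 + 112*n - 160) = (n - 5)*(n + 3)*(n^3 - 2*n^2 - 16*n + 32) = (n - 5)*(n - 2)*(n + 3)*(n^2 - 16) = (n - 5)*(n - 4)*(n - 2)*(n + 3)*(n + 4)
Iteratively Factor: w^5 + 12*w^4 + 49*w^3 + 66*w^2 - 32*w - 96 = (w + 2)*(w^4 + 10*w^3 + 29*w^2 + 8*w - 48) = (w + 2)*(w + 4)*(w^3 + 6*w^2 + 5*w - 12) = (w + 2)*(w + 4)^2*(w^2 + 2*w - 3) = (w - 1)*(w + 2)*(w + 4)^2*(w + 3)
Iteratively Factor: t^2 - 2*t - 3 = (t + 1)*(t - 3)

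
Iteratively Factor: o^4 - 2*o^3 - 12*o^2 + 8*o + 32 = (o - 4)*(o^3 + 2*o^2 - 4*o - 8) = (o - 4)*(o - 2)*(o^2 + 4*o + 4) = (o - 4)*(o - 2)*(o + 2)*(o + 2)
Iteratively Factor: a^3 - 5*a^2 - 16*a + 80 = (a - 5)*(a^2 - 16) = (a - 5)*(a + 4)*(a - 4)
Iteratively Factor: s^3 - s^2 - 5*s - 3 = (s + 1)*(s^2 - 2*s - 3) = (s - 3)*(s + 1)*(s + 1)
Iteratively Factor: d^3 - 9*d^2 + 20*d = (d)*(d^2 - 9*d + 20) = d*(d - 4)*(d - 5)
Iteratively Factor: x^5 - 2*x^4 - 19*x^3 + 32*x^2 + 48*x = (x - 3)*(x^4 + x^3 - 16*x^2 - 16*x) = (x - 3)*(x + 1)*(x^3 - 16*x) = (x - 3)*(x + 1)*(x + 4)*(x^2 - 4*x) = x*(x - 3)*(x + 1)*(x + 4)*(x - 4)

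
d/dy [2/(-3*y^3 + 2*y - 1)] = 2*(9*y^2 - 2)/(3*y^3 - 2*y + 1)^2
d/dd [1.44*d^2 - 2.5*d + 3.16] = 2.88*d - 2.5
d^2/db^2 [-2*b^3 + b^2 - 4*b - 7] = 2 - 12*b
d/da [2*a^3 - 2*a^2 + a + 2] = 6*a^2 - 4*a + 1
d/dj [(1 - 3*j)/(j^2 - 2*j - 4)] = (3*j^2 - 2*j + 14)/(j^4 - 4*j^3 - 4*j^2 + 16*j + 16)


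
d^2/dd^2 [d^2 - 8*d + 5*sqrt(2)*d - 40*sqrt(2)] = 2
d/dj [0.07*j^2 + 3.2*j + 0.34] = 0.14*j + 3.2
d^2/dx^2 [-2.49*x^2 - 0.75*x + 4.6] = -4.98000000000000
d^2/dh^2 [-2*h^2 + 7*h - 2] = -4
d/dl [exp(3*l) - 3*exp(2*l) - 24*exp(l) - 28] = 3*(exp(2*l) - 2*exp(l) - 8)*exp(l)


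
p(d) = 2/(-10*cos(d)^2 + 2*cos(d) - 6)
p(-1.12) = -0.28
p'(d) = 2*(-20*sin(d)*cos(d) + 2*sin(d))/(-10*cos(d)^2 + 2*cos(d) - 6)^2 = (1 - 10*cos(d))*sin(d)/(5*sin(d)^2 + cos(d) - 8)^2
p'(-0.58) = 0.13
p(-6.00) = -0.15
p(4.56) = -0.31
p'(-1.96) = -0.26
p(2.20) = -0.19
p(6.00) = -0.15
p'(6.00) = 0.05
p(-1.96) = -0.24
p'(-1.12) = 0.24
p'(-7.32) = 0.25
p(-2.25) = -0.18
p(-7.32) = -0.26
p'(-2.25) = -0.18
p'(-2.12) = -0.22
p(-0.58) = -0.18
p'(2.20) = 0.20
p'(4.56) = -0.23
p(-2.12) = -0.20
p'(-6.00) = -0.05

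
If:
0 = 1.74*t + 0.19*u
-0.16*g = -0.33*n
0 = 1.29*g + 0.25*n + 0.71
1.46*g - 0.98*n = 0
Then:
No Solution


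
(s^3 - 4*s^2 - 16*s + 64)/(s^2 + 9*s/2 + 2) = 2*(s^2 - 8*s + 16)/(2*s + 1)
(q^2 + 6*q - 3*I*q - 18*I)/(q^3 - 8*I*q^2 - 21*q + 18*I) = (q + 6)/(q^2 - 5*I*q - 6)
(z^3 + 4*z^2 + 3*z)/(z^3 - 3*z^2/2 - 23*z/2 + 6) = 2*z*(z + 1)/(2*z^2 - 9*z + 4)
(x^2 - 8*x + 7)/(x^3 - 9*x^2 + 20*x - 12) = (x - 7)/(x^2 - 8*x + 12)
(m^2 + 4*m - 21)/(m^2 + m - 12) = (m + 7)/(m + 4)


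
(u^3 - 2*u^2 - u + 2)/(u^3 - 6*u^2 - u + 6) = (u - 2)/(u - 6)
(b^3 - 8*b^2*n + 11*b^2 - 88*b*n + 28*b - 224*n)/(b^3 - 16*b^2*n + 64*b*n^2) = (b^2 + 11*b + 28)/(b*(b - 8*n))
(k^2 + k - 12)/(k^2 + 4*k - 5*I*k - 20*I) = (k - 3)/(k - 5*I)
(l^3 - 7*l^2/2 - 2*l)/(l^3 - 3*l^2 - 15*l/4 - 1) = 2*l/(2*l + 1)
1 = 1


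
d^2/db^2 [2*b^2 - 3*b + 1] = 4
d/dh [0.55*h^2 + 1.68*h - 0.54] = 1.1*h + 1.68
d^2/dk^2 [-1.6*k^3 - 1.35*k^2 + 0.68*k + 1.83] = -9.6*k - 2.7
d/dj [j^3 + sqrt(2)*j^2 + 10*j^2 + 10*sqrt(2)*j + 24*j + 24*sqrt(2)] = 3*j^2 + 2*sqrt(2)*j + 20*j + 10*sqrt(2) + 24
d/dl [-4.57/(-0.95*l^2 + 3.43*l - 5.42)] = (15.6751 - 8.683*l)/(0.95*l^2 - 3.43*l + 5.42)^2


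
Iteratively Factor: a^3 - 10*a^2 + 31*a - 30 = (a - 5)*(a^2 - 5*a + 6) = (a - 5)*(a - 3)*(a - 2)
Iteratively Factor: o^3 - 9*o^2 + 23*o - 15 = (o - 3)*(o^2 - 6*o + 5) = (o - 5)*(o - 3)*(o - 1)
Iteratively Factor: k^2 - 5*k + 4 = (k - 1)*(k - 4)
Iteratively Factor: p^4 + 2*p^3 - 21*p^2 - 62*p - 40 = (p + 1)*(p^3 + p^2 - 22*p - 40) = (p + 1)*(p + 2)*(p^2 - p - 20) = (p - 5)*(p + 1)*(p + 2)*(p + 4)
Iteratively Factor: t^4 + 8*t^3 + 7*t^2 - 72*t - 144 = (t + 3)*(t^3 + 5*t^2 - 8*t - 48) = (t + 3)*(t + 4)*(t^2 + t - 12) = (t + 3)*(t + 4)^2*(t - 3)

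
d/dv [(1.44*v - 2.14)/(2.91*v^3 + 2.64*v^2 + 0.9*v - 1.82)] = (-8.3808*v^3 + 14.8806*v^2 + 11.2992*v - 0.6948)/(8.4681*v^6 + 15.3648*v^5 + 12.2076*v^4 - 5.8404*v^3 - 8.7996*v^2 - 3.276*v + 3.3124)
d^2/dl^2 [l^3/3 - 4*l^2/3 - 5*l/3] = 2*l - 8/3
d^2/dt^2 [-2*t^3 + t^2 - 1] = 2 - 12*t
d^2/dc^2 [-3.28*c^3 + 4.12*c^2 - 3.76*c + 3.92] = 8.24 - 19.68*c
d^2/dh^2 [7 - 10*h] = 0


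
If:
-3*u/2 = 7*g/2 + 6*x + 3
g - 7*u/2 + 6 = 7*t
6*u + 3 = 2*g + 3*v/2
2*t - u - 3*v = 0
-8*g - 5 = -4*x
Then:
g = -246/391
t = 795/782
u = -195/391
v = 330/391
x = -13/1564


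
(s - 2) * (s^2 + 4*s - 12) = s^3 + 2*s^2 - 20*s + 24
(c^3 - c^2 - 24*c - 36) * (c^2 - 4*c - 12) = c^5 - 5*c^4 - 32*c^3 + 72*c^2 + 432*c + 432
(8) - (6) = 2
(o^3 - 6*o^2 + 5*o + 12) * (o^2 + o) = o^5 - 5*o^4 - o^3 + 17*o^2 + 12*o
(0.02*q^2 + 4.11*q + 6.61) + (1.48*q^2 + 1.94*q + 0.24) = 1.5*q^2 + 6.05*q + 6.85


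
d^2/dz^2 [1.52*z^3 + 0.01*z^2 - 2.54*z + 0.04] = 9.12*z + 0.02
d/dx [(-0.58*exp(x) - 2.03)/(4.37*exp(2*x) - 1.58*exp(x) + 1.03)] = (2.5346*exp(2*x) + 17.7422*exp(x) - 3.8048)*exp(x)/(19.0969*exp(4*x) - 13.8092*exp(3*x) + 11.4986*exp(2*x) - 3.2548*exp(x) + 1.0609)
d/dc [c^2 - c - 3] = 2*c - 1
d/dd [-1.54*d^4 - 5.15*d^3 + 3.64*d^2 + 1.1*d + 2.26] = -6.16*d^3 - 15.45*d^2 + 7.28*d + 1.1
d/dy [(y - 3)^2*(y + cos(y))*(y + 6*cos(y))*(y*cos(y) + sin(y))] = (y - 3)*((3 - y)*(y + cos(y))*(y + 6*cos(y))*(y*sin(y) - 2*cos(y)) + (3 - y)*(y + cos(y))*(y*cos(y) + sin(y))*(6*sin(y) - 1) + (3 - y)*(y + 6*cos(y))*(y*cos(y) + sin(y))*(sin(y) - 1) + 2*(y + cos(y))*(y + 6*cos(y))*(y*cos(y) + sin(y)))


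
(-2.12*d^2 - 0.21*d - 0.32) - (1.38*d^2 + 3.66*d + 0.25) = -3.5*d^2 - 3.87*d - 0.57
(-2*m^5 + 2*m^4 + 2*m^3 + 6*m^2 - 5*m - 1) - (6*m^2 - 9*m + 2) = -2*m^5 + 2*m^4 + 2*m^3 + 4*m - 3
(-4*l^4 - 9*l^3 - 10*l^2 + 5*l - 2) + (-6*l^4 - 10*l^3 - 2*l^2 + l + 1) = -10*l^4 - 19*l^3 - 12*l^2 + 6*l - 1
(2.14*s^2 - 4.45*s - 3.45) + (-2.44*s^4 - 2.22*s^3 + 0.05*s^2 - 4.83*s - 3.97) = -2.44*s^4 - 2.22*s^3 + 2.19*s^2 - 9.28*s - 7.42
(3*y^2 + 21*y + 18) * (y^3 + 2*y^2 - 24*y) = 3*y^5 + 27*y^4 - 12*y^3 - 468*y^2 - 432*y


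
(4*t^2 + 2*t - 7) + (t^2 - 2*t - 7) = 5*t^2 - 14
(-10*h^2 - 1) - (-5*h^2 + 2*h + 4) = -5*h^2 - 2*h - 5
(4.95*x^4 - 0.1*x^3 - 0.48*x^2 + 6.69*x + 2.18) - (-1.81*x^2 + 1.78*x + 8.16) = 4.95*x^4 - 0.1*x^3 + 1.33*x^2 + 4.91*x - 5.98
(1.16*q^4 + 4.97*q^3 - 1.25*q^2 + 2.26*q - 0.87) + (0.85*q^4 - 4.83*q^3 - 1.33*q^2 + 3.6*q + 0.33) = 2.01*q^4 + 0.14*q^3 - 2.58*q^2 + 5.86*q - 0.54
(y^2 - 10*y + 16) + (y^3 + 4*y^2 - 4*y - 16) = y^3 + 5*y^2 - 14*y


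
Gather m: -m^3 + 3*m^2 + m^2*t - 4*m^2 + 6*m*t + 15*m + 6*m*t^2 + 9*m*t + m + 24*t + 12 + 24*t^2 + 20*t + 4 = -m^3 + m^2*(t - 1) + m*(6*t^2 + 15*t + 16) + 24*t^2 + 44*t + 16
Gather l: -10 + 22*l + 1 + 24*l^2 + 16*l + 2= 24*l^2 + 38*l - 7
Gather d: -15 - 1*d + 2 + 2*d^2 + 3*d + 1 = 2*d^2 + 2*d - 12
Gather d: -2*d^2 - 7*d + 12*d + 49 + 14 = -2*d^2 + 5*d + 63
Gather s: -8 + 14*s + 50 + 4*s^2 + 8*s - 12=4*s^2 + 22*s + 30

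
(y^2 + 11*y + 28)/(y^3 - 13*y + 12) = (y + 7)/(y^2 - 4*y + 3)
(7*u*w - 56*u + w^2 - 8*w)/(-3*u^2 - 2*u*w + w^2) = (-7*u*w + 56*u - w^2 + 8*w)/(3*u^2 + 2*u*w - w^2)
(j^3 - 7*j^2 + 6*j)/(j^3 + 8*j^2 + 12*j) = (j^2 - 7*j + 6)/(j^2 + 8*j + 12)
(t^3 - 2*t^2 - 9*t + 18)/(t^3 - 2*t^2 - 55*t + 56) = (t^3 - 2*t^2 - 9*t + 18)/(t^3 - 2*t^2 - 55*t + 56)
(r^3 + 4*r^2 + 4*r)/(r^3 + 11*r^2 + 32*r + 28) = r/(r + 7)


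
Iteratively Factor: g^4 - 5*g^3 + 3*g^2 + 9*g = (g - 3)*(g^3 - 2*g^2 - 3*g) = (g - 3)*(g + 1)*(g^2 - 3*g) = g*(g - 3)*(g + 1)*(g - 3)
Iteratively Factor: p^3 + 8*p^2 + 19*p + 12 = (p + 1)*(p^2 + 7*p + 12) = (p + 1)*(p + 4)*(p + 3)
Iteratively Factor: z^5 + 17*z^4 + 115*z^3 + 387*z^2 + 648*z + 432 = (z + 3)*(z^4 + 14*z^3 + 73*z^2 + 168*z + 144) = (z + 3)^2*(z^3 + 11*z^2 + 40*z + 48) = (z + 3)^2*(z + 4)*(z^2 + 7*z + 12) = (z + 3)^3*(z + 4)*(z + 4)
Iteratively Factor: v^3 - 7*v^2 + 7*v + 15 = (v + 1)*(v^2 - 8*v + 15) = (v - 3)*(v + 1)*(v - 5)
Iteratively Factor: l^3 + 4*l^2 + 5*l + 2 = (l + 1)*(l^2 + 3*l + 2) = (l + 1)^2*(l + 2)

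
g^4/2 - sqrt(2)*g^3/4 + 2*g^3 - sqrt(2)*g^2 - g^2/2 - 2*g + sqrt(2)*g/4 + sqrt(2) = (g/2 + 1/2)*(g - 1)*(g + 4)*(g - sqrt(2)/2)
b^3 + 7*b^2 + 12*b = b*(b + 3)*(b + 4)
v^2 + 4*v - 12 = (v - 2)*(v + 6)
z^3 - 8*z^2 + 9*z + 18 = (z - 6)*(z - 3)*(z + 1)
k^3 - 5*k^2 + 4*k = k*(k - 4)*(k - 1)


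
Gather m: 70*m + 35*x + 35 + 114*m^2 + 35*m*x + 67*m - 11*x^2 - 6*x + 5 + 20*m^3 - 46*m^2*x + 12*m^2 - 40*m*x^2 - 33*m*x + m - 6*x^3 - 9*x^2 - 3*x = 20*m^3 + m^2*(126 - 46*x) + m*(-40*x^2 + 2*x + 138) - 6*x^3 - 20*x^2 + 26*x + 40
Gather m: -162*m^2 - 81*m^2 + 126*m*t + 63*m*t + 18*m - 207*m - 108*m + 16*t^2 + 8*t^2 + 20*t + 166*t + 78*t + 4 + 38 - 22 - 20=-243*m^2 + m*(189*t - 297) + 24*t^2 + 264*t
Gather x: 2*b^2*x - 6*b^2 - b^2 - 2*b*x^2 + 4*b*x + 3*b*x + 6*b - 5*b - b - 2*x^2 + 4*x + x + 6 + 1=-7*b^2 + x^2*(-2*b - 2) + x*(2*b^2 + 7*b + 5) + 7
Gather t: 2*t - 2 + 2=2*t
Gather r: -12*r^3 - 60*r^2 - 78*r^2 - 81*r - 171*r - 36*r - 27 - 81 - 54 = -12*r^3 - 138*r^2 - 288*r - 162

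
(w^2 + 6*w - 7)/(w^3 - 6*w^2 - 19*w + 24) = (w + 7)/(w^2 - 5*w - 24)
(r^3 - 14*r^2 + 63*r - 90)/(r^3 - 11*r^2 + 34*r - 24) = (r^2 - 8*r + 15)/(r^2 - 5*r + 4)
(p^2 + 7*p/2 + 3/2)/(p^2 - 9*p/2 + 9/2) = (2*p^2 + 7*p + 3)/(2*p^2 - 9*p + 9)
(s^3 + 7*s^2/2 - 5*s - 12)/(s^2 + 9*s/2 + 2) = (2*s^2 - s - 6)/(2*s + 1)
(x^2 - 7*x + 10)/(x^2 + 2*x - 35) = (x - 2)/(x + 7)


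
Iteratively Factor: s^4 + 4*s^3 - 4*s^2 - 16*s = (s + 2)*(s^3 + 2*s^2 - 8*s) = (s + 2)*(s + 4)*(s^2 - 2*s) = s*(s + 2)*(s + 4)*(s - 2)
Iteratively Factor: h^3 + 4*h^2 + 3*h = (h)*(h^2 + 4*h + 3) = h*(h + 1)*(h + 3)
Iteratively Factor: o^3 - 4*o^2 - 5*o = (o + 1)*(o^2 - 5*o) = (o - 5)*(o + 1)*(o)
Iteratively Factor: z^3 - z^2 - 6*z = (z + 2)*(z^2 - 3*z) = z*(z + 2)*(z - 3)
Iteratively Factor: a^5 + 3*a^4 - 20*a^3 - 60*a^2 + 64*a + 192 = (a + 2)*(a^4 + a^3 - 22*a^2 - 16*a + 96) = (a + 2)*(a + 4)*(a^3 - 3*a^2 - 10*a + 24) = (a - 4)*(a + 2)*(a + 4)*(a^2 + a - 6) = (a - 4)*(a - 2)*(a + 2)*(a + 4)*(a + 3)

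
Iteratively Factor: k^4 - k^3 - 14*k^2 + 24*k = (k)*(k^3 - k^2 - 14*k + 24) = k*(k - 3)*(k^2 + 2*k - 8) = k*(k - 3)*(k - 2)*(k + 4)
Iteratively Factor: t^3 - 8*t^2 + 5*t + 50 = (t - 5)*(t^2 - 3*t - 10) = (t - 5)^2*(t + 2)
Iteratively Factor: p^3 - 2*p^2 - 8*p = (p)*(p^2 - 2*p - 8) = p*(p + 2)*(p - 4)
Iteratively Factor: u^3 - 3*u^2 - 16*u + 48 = (u - 4)*(u^2 + u - 12) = (u - 4)*(u - 3)*(u + 4)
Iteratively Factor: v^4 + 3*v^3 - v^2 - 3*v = (v)*(v^3 + 3*v^2 - v - 3) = v*(v + 1)*(v^2 + 2*v - 3) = v*(v - 1)*(v + 1)*(v + 3)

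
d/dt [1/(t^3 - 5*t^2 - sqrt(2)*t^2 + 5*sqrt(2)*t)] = (-3*t^2 + 2*sqrt(2)*t + 10*t - 5*sqrt(2))/(t^2*(t^2 - 5*t - sqrt(2)*t + 5*sqrt(2))^2)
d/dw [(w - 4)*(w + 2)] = 2*w - 2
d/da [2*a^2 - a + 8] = 4*a - 1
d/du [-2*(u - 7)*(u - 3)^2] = 2*(17 - 3*u)*(u - 3)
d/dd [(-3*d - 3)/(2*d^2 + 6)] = 3*(-d^2 + 2*d*(d + 1) - 3)/(2*(d^2 + 3)^2)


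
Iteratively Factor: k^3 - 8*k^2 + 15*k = (k - 5)*(k^2 - 3*k) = k*(k - 5)*(k - 3)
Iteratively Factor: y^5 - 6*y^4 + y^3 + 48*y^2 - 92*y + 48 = (y - 2)*(y^4 - 4*y^3 - 7*y^2 + 34*y - 24) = (y - 2)*(y + 3)*(y^3 - 7*y^2 + 14*y - 8) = (y - 4)*(y - 2)*(y + 3)*(y^2 - 3*y + 2) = (y - 4)*(y - 2)^2*(y + 3)*(y - 1)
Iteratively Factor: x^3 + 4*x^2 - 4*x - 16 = (x - 2)*(x^2 + 6*x + 8) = (x - 2)*(x + 4)*(x + 2)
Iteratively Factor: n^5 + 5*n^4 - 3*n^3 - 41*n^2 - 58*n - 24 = (n + 1)*(n^4 + 4*n^3 - 7*n^2 - 34*n - 24) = (n + 1)*(n + 4)*(n^3 - 7*n - 6) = (n - 3)*(n + 1)*(n + 4)*(n^2 + 3*n + 2) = (n - 3)*(n + 1)*(n + 2)*(n + 4)*(n + 1)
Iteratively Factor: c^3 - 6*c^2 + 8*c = (c - 4)*(c^2 - 2*c) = (c - 4)*(c - 2)*(c)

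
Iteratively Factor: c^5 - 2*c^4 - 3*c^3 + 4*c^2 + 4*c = (c - 2)*(c^4 - 3*c^2 - 2*c) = (c - 2)^2*(c^3 + 2*c^2 + c) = (c - 2)^2*(c + 1)*(c^2 + c) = c*(c - 2)^2*(c + 1)*(c + 1)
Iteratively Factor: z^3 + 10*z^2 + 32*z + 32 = (z + 4)*(z^2 + 6*z + 8) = (z + 2)*(z + 4)*(z + 4)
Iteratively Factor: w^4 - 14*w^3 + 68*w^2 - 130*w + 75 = (w - 5)*(w^3 - 9*w^2 + 23*w - 15) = (w - 5)*(w - 3)*(w^2 - 6*w + 5) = (w - 5)^2*(w - 3)*(w - 1)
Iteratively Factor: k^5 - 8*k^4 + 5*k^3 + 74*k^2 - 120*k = (k - 4)*(k^4 - 4*k^3 - 11*k^2 + 30*k) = (k - 5)*(k - 4)*(k^3 + k^2 - 6*k) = (k - 5)*(k - 4)*(k - 2)*(k^2 + 3*k) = (k - 5)*(k - 4)*(k - 2)*(k + 3)*(k)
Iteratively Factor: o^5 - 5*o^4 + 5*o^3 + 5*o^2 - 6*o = (o + 1)*(o^4 - 6*o^3 + 11*o^2 - 6*o) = (o - 3)*(o + 1)*(o^3 - 3*o^2 + 2*o) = (o - 3)*(o - 1)*(o + 1)*(o^2 - 2*o) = (o - 3)*(o - 2)*(o - 1)*(o + 1)*(o)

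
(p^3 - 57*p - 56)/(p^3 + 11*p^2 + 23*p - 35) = (p^2 - 7*p - 8)/(p^2 + 4*p - 5)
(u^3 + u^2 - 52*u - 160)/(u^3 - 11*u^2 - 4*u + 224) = (u + 5)/(u - 7)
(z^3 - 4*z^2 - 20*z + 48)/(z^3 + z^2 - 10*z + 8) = (z - 6)/(z - 1)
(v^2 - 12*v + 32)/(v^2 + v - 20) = (v - 8)/(v + 5)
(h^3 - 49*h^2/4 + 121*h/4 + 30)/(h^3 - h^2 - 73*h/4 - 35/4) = (4*h^2 - 29*h - 24)/(4*h^2 + 16*h + 7)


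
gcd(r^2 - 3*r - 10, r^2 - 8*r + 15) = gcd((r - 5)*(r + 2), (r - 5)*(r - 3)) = r - 5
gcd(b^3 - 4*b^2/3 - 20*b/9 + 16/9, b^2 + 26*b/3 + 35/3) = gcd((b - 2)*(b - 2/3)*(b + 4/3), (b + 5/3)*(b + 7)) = 1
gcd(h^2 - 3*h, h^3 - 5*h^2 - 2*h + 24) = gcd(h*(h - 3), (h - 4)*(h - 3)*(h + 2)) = h - 3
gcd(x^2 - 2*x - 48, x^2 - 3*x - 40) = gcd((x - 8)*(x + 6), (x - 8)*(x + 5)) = x - 8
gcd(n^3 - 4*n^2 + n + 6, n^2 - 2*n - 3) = n^2 - 2*n - 3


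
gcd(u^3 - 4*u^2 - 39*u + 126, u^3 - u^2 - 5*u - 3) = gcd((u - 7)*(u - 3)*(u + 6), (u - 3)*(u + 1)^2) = u - 3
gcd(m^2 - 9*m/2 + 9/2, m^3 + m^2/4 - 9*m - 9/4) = m - 3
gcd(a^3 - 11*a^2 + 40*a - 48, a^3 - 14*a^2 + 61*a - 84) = a^2 - 7*a + 12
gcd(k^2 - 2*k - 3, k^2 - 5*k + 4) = 1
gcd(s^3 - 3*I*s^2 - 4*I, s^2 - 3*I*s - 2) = s - 2*I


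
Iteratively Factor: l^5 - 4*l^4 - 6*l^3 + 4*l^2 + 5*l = (l - 1)*(l^4 - 3*l^3 - 9*l^2 - 5*l) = (l - 1)*(l + 1)*(l^3 - 4*l^2 - 5*l) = (l - 1)*(l + 1)^2*(l^2 - 5*l) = l*(l - 1)*(l + 1)^2*(l - 5)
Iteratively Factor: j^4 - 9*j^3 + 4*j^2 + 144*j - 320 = (j + 4)*(j^3 - 13*j^2 + 56*j - 80) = (j - 5)*(j + 4)*(j^2 - 8*j + 16) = (j - 5)*(j - 4)*(j + 4)*(j - 4)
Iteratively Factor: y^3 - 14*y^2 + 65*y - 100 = (y - 5)*(y^2 - 9*y + 20) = (y - 5)*(y - 4)*(y - 5)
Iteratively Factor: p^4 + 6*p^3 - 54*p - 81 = (p + 3)*(p^3 + 3*p^2 - 9*p - 27) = (p + 3)^2*(p^2 - 9) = (p + 3)^3*(p - 3)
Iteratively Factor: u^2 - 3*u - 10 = (u + 2)*(u - 5)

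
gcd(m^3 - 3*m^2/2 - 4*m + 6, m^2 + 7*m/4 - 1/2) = m + 2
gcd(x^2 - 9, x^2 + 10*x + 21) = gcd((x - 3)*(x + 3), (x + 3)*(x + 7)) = x + 3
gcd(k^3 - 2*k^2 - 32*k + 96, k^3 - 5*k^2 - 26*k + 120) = k - 4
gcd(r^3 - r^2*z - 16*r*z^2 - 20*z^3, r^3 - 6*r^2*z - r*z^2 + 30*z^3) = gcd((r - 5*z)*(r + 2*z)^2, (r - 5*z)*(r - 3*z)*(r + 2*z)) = -r^2 + 3*r*z + 10*z^2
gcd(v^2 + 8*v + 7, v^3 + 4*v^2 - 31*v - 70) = v + 7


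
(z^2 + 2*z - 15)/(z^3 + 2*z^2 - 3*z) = (z^2 + 2*z - 15)/(z*(z^2 + 2*z - 3))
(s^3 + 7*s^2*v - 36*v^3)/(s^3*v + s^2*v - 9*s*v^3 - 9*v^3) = (s^2 + 4*s*v - 12*v^2)/(v*(s^2 - 3*s*v + s - 3*v))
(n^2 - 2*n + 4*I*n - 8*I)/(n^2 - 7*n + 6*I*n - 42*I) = (n^2 + n*(-2 + 4*I) - 8*I)/(n^2 + n*(-7 + 6*I) - 42*I)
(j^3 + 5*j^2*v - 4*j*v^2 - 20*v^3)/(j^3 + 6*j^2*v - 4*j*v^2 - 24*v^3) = (j + 5*v)/(j + 6*v)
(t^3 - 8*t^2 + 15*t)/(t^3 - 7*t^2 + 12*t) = (t - 5)/(t - 4)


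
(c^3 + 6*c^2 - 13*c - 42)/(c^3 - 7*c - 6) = (c + 7)/(c + 1)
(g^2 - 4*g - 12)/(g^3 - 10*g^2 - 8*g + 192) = (g + 2)/(g^2 - 4*g - 32)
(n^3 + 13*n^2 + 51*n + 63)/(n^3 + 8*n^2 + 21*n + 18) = (n + 7)/(n + 2)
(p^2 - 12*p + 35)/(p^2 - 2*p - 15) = (p - 7)/(p + 3)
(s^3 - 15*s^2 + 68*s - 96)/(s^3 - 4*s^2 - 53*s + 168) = (s - 4)/(s + 7)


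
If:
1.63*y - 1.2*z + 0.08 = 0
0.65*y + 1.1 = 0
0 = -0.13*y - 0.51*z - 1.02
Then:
No Solution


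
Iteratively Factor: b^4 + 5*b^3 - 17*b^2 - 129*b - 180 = (b + 3)*(b^3 + 2*b^2 - 23*b - 60) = (b + 3)*(b + 4)*(b^2 - 2*b - 15) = (b - 5)*(b + 3)*(b + 4)*(b + 3)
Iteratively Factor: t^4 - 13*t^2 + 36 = (t + 3)*(t^3 - 3*t^2 - 4*t + 12) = (t + 2)*(t + 3)*(t^2 - 5*t + 6) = (t - 3)*(t + 2)*(t + 3)*(t - 2)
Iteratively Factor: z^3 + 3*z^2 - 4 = (z + 2)*(z^2 + z - 2) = (z - 1)*(z + 2)*(z + 2)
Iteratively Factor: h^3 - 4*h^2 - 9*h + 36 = (h - 3)*(h^2 - h - 12) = (h - 3)*(h + 3)*(h - 4)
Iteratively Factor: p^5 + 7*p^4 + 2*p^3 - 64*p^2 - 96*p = (p + 4)*(p^4 + 3*p^3 - 10*p^2 - 24*p) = (p + 4)^2*(p^3 - p^2 - 6*p) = (p + 2)*(p + 4)^2*(p^2 - 3*p) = p*(p + 2)*(p + 4)^2*(p - 3)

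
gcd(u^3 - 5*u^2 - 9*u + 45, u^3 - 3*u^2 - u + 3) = u - 3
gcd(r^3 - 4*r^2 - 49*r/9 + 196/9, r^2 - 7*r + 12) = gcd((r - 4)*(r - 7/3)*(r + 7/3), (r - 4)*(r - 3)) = r - 4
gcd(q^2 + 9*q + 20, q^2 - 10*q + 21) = 1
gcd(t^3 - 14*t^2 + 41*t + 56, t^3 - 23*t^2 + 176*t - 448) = t^2 - 15*t + 56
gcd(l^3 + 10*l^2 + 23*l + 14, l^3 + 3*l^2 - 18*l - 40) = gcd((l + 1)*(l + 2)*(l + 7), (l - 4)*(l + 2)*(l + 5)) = l + 2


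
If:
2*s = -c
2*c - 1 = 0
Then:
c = 1/2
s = -1/4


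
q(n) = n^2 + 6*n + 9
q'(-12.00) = -18.00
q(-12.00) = 81.00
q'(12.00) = 30.00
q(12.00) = 225.00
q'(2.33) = 10.66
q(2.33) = 28.41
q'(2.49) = 10.98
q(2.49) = 30.14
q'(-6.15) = -6.30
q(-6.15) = 9.92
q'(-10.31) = -14.62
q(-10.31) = 53.44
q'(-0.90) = 4.20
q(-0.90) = 4.41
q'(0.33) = 6.66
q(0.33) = 11.09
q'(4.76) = 15.52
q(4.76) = 60.22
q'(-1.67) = 2.66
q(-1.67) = 1.77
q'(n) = 2*n + 6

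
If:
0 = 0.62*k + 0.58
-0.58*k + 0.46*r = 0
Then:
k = -0.94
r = -1.18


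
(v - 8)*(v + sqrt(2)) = v^2 - 8*v + sqrt(2)*v - 8*sqrt(2)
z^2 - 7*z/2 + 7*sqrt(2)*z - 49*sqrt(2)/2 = (z - 7/2)*(z + 7*sqrt(2))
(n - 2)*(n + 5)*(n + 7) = n^3 + 10*n^2 + 11*n - 70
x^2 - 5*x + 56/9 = (x - 8/3)*(x - 7/3)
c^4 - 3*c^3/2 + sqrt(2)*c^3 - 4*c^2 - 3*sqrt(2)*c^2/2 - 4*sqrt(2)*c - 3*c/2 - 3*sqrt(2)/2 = (c - 3)*(c + 1/2)*(c + 1)*(c + sqrt(2))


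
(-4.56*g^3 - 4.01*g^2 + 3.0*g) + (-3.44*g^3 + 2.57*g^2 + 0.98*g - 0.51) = -8.0*g^3 - 1.44*g^2 + 3.98*g - 0.51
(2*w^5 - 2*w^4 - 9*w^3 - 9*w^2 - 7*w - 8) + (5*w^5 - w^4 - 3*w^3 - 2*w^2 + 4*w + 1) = 7*w^5 - 3*w^4 - 12*w^3 - 11*w^2 - 3*w - 7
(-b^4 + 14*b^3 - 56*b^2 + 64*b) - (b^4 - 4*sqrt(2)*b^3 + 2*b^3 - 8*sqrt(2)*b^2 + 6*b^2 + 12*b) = -2*b^4 + 4*sqrt(2)*b^3 + 12*b^3 - 62*b^2 + 8*sqrt(2)*b^2 + 52*b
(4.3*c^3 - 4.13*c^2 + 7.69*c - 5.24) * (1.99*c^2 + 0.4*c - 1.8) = 8.557*c^5 - 6.4987*c^4 + 5.9111*c^3 + 0.0824000000000016*c^2 - 15.938*c + 9.432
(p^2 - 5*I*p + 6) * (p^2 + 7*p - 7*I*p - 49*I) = p^4 + 7*p^3 - 12*I*p^3 - 29*p^2 - 84*I*p^2 - 203*p - 42*I*p - 294*I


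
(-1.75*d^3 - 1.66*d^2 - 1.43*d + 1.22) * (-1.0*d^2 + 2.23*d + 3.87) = 1.75*d^5 - 2.2425*d^4 - 9.0443*d^3 - 10.8331*d^2 - 2.8135*d + 4.7214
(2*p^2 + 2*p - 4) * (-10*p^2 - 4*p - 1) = -20*p^4 - 28*p^3 + 30*p^2 + 14*p + 4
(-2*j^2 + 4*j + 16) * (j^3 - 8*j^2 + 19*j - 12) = -2*j^5 + 20*j^4 - 54*j^3 - 28*j^2 + 256*j - 192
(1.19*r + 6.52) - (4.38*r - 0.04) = 6.56 - 3.19*r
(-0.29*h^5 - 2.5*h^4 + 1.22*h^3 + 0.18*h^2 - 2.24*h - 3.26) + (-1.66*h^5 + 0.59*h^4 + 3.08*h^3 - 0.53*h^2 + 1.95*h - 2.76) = -1.95*h^5 - 1.91*h^4 + 4.3*h^3 - 0.35*h^2 - 0.29*h - 6.02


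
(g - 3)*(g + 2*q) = g^2 + 2*g*q - 3*g - 6*q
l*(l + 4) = l^2 + 4*l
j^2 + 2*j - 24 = (j - 4)*(j + 6)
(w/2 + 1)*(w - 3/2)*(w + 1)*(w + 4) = w^4/2 + 11*w^3/4 + 7*w^2/4 - 13*w/2 - 6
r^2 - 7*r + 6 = (r - 6)*(r - 1)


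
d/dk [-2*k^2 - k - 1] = -4*k - 1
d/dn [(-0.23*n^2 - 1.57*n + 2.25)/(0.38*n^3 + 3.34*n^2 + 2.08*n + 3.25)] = (0.0874*n^4 + 1.1932*n^3 + 2.2004*n^2 - 16.525*n - 9.7825)/(0.1444*n^6 + 2.5384*n^5 + 12.7364*n^4 + 16.3644*n^3 + 26.0364*n^2 + 13.52*n + 10.5625)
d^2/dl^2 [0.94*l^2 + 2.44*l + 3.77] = 1.88000000000000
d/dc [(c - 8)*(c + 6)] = 2*c - 2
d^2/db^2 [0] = 0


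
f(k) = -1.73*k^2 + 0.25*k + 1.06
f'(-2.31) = 8.24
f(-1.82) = -5.13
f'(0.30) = -0.79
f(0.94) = -0.23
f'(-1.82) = 6.55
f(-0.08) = 1.03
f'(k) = 0.25 - 3.46*k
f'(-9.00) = 31.39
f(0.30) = 0.98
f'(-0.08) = 0.53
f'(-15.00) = 52.15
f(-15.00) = -391.94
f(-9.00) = -141.32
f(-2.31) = -8.75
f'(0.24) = -0.58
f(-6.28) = -68.74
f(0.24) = 1.02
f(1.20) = -1.13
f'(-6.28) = 21.98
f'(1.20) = -3.90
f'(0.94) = -3.00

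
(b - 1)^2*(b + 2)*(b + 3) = b^4 + 3*b^3 - 3*b^2 - 7*b + 6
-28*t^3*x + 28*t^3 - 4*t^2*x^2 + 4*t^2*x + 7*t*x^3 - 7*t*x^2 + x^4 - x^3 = (-2*t + x)*(2*t + x)*(7*t + x)*(x - 1)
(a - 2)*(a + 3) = a^2 + a - 6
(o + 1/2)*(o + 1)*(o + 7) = o^3 + 17*o^2/2 + 11*o + 7/2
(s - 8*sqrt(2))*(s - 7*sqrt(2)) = s^2 - 15*sqrt(2)*s + 112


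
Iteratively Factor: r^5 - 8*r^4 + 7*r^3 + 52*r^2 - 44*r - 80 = (r + 2)*(r^4 - 10*r^3 + 27*r^2 - 2*r - 40) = (r - 2)*(r + 2)*(r^3 - 8*r^2 + 11*r + 20) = (r - 2)*(r + 1)*(r + 2)*(r^2 - 9*r + 20) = (r - 4)*(r - 2)*(r + 1)*(r + 2)*(r - 5)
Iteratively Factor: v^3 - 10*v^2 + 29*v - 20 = (v - 4)*(v^2 - 6*v + 5) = (v - 5)*(v - 4)*(v - 1)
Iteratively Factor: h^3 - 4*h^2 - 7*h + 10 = (h - 1)*(h^2 - 3*h - 10) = (h - 5)*(h - 1)*(h + 2)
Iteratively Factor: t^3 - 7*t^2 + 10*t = (t - 2)*(t^2 - 5*t) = t*(t - 2)*(t - 5)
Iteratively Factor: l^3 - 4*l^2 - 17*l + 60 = (l - 3)*(l^2 - l - 20) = (l - 5)*(l - 3)*(l + 4)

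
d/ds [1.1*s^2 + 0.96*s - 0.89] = 2.2*s + 0.96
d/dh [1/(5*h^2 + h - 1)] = (-10*h - 1)/(5*h^2 + h - 1)^2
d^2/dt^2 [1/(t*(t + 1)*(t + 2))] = 2*(6*t^4 + 24*t^3 + 33*t^2 + 18*t + 4)/(t^3*(t^6 + 9*t^5 + 33*t^4 + 63*t^3 + 66*t^2 + 36*t + 8))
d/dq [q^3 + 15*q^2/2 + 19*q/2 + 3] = 3*q^2 + 15*q + 19/2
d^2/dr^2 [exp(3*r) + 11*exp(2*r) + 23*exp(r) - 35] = (9*exp(2*r) + 44*exp(r) + 23)*exp(r)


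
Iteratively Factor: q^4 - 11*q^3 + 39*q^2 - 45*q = (q)*(q^3 - 11*q^2 + 39*q - 45) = q*(q - 5)*(q^2 - 6*q + 9) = q*(q - 5)*(q - 3)*(q - 3)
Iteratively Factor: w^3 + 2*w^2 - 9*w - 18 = (w + 3)*(w^2 - w - 6) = (w - 3)*(w + 3)*(w + 2)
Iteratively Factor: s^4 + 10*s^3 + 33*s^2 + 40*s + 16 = (s + 1)*(s^3 + 9*s^2 + 24*s + 16) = (s + 1)^2*(s^2 + 8*s + 16) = (s + 1)^2*(s + 4)*(s + 4)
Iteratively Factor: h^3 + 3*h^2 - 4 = (h + 2)*(h^2 + h - 2) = (h + 2)^2*(h - 1)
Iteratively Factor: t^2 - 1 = (t + 1)*(t - 1)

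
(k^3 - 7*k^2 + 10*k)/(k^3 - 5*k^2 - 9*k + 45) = k*(k - 2)/(k^2 - 9)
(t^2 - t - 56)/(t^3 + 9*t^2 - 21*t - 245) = (t - 8)/(t^2 + 2*t - 35)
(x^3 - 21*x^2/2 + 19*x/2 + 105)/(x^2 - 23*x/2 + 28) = (2*x^3 - 21*x^2 + 19*x + 210)/(2*x^2 - 23*x + 56)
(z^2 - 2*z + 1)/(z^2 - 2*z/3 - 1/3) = 3*(z - 1)/(3*z + 1)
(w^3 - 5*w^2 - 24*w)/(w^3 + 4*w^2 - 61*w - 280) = w*(w + 3)/(w^2 + 12*w + 35)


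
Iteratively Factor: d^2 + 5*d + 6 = (d + 2)*(d + 3)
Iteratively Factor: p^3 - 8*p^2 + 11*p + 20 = (p - 4)*(p^2 - 4*p - 5) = (p - 5)*(p - 4)*(p + 1)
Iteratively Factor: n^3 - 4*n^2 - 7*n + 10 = (n + 2)*(n^2 - 6*n + 5) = (n - 5)*(n + 2)*(n - 1)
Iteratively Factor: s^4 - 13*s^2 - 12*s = (s + 1)*(s^3 - s^2 - 12*s) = s*(s + 1)*(s^2 - s - 12) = s*(s - 4)*(s + 1)*(s + 3)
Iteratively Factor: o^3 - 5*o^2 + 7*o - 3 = (o - 1)*(o^2 - 4*o + 3) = (o - 1)^2*(o - 3)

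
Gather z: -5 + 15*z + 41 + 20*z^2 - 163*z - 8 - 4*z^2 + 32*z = 16*z^2 - 116*z + 28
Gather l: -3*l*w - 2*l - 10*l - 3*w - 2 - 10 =l*(-3*w - 12) - 3*w - 12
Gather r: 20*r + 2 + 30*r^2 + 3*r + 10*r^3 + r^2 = 10*r^3 + 31*r^2 + 23*r + 2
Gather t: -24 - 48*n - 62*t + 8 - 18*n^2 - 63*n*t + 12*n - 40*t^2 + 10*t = -18*n^2 - 36*n - 40*t^2 + t*(-63*n - 52) - 16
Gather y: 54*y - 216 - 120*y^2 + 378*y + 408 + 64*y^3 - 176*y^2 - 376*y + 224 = 64*y^3 - 296*y^2 + 56*y + 416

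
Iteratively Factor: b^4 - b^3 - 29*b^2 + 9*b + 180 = (b - 5)*(b^3 + 4*b^2 - 9*b - 36) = (b - 5)*(b + 3)*(b^2 + b - 12) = (b - 5)*(b + 3)*(b + 4)*(b - 3)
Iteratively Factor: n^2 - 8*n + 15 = (n - 3)*(n - 5)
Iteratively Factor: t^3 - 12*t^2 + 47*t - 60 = (t - 4)*(t^2 - 8*t + 15) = (t - 4)*(t - 3)*(t - 5)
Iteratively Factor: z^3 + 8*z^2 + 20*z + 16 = (z + 4)*(z^2 + 4*z + 4) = (z + 2)*(z + 4)*(z + 2)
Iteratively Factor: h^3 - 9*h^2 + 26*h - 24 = (h - 4)*(h^2 - 5*h + 6) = (h - 4)*(h - 2)*(h - 3)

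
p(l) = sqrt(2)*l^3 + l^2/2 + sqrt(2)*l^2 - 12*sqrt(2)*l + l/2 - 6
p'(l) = 3*sqrt(2)*l^2 + l + 2*sqrt(2)*l - 12*sqrt(2) + 1/2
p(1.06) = -19.62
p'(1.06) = -7.65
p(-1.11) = 12.71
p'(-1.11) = -15.49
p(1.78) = -21.28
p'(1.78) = 3.79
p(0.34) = -11.32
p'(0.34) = -14.68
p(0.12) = -7.95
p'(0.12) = -15.95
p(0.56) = -14.37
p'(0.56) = -13.00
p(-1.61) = 19.58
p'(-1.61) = -11.64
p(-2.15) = 24.21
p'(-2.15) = -5.09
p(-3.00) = 22.46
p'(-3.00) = 10.23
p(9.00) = 1031.78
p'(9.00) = 361.64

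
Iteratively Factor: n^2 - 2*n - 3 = (n - 3)*(n + 1)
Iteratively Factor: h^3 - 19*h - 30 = (h + 2)*(h^2 - 2*h - 15) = (h - 5)*(h + 2)*(h + 3)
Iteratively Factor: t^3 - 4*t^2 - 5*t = (t + 1)*(t^2 - 5*t) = (t - 5)*(t + 1)*(t)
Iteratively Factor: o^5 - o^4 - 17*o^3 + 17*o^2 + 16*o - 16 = (o - 1)*(o^4 - 17*o^2 + 16) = (o - 1)^2*(o^3 + o^2 - 16*o - 16) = (o - 1)^2*(o + 4)*(o^2 - 3*o - 4) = (o - 4)*(o - 1)^2*(o + 4)*(o + 1)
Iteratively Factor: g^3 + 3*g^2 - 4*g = (g + 4)*(g^2 - g) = g*(g + 4)*(g - 1)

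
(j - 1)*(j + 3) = j^2 + 2*j - 3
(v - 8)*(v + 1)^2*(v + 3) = v^4 - 3*v^3 - 33*v^2 - 53*v - 24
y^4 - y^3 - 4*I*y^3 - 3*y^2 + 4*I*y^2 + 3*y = y*(y - 1)*(y - 3*I)*(y - I)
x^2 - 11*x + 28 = (x - 7)*(x - 4)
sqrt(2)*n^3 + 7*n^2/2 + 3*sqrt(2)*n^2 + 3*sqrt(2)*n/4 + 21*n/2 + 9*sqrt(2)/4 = (n + 3)*(n + 3*sqrt(2)/2)*(sqrt(2)*n + 1/2)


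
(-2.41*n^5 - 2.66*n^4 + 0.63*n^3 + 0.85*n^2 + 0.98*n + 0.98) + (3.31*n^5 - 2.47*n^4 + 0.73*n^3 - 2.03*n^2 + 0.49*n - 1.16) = 0.9*n^5 - 5.13*n^4 + 1.36*n^3 - 1.18*n^2 + 1.47*n - 0.18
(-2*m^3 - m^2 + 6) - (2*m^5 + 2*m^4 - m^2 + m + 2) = -2*m^5 - 2*m^4 - 2*m^3 - m + 4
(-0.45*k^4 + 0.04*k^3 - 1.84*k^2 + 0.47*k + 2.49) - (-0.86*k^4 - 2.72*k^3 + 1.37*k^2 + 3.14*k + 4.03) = 0.41*k^4 + 2.76*k^3 - 3.21*k^2 - 2.67*k - 1.54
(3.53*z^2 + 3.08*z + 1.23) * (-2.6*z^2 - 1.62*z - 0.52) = -9.178*z^4 - 13.7266*z^3 - 10.0232*z^2 - 3.5942*z - 0.6396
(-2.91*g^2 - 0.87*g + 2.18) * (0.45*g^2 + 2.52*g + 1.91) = -1.3095*g^4 - 7.7247*g^3 - 6.7695*g^2 + 3.8319*g + 4.1638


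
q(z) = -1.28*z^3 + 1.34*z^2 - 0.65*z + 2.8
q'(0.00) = -0.65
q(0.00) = 2.80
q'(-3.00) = -43.25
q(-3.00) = 51.37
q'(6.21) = -132.09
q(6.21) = -256.10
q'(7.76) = -211.09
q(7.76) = -519.68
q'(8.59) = -260.98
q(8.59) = -715.22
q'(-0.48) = -2.82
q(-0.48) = 3.56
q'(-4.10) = -76.19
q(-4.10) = 116.21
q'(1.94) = -9.90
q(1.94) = -2.76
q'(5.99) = -122.38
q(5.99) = -228.11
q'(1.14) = -2.59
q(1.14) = 1.90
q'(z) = -3.84*z^2 + 2.68*z - 0.65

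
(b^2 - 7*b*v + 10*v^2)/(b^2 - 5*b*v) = (b - 2*v)/b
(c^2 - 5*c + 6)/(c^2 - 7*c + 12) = (c - 2)/(c - 4)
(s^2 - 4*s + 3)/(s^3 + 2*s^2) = (s^2 - 4*s + 3)/(s^2*(s + 2))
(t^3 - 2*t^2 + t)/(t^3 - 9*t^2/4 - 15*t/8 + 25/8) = 8*t*(t - 1)/(8*t^2 - 10*t - 25)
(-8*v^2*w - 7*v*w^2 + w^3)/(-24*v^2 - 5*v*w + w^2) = w*(v + w)/(3*v + w)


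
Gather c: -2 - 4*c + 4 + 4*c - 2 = 0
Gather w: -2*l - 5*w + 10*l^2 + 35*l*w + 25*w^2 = 10*l^2 - 2*l + 25*w^2 + w*(35*l - 5)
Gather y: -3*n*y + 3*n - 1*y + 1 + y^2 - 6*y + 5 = 3*n + y^2 + y*(-3*n - 7) + 6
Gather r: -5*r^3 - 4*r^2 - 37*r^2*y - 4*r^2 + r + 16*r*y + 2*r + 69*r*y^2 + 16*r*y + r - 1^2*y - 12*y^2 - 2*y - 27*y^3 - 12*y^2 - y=-5*r^3 + r^2*(-37*y - 8) + r*(69*y^2 + 32*y + 4) - 27*y^3 - 24*y^2 - 4*y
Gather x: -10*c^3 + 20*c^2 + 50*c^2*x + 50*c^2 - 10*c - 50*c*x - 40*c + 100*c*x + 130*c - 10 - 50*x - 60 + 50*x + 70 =-10*c^3 + 70*c^2 + 80*c + x*(50*c^2 + 50*c)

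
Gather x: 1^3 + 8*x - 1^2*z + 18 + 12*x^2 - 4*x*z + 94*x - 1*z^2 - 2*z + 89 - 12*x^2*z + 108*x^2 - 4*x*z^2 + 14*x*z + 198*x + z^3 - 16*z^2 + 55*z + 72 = x^2*(120 - 12*z) + x*(-4*z^2 + 10*z + 300) + z^3 - 17*z^2 + 52*z + 180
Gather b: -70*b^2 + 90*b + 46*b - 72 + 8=-70*b^2 + 136*b - 64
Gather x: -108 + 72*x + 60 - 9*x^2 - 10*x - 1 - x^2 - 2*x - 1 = -10*x^2 + 60*x - 50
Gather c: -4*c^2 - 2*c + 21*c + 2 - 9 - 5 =-4*c^2 + 19*c - 12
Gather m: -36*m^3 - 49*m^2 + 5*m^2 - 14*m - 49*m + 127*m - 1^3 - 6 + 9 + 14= -36*m^3 - 44*m^2 + 64*m + 16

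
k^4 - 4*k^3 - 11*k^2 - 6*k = k*(k - 6)*(k + 1)^2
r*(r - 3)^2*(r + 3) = r^4 - 3*r^3 - 9*r^2 + 27*r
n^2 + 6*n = n*(n + 6)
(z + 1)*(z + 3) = z^2 + 4*z + 3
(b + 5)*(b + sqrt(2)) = b^2 + sqrt(2)*b + 5*b + 5*sqrt(2)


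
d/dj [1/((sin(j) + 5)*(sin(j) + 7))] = -2*(sin(j) + 6)*cos(j)/((sin(j) + 5)^2*(sin(j) + 7)^2)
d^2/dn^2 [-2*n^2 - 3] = -4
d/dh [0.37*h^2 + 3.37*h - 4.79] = 0.74*h + 3.37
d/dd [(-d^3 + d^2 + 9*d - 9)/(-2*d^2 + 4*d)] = (d^4 - 4*d^3 + 11*d^2 - 18*d + 18)/(2*d^2*(d^2 - 4*d + 4))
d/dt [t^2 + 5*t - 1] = 2*t + 5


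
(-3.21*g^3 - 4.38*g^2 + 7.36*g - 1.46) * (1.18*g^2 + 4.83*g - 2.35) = -3.7878*g^5 - 20.6727*g^4 - 4.9271*g^3 + 44.119*g^2 - 24.3478*g + 3.431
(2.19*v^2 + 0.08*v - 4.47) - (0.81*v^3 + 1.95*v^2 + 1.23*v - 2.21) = -0.81*v^3 + 0.24*v^2 - 1.15*v - 2.26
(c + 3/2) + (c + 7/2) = 2*c + 5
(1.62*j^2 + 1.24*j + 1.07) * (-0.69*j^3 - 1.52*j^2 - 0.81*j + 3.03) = -1.1178*j^5 - 3.318*j^4 - 3.9353*j^3 + 2.2778*j^2 + 2.8905*j + 3.2421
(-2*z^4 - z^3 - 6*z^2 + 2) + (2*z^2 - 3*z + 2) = -2*z^4 - z^3 - 4*z^2 - 3*z + 4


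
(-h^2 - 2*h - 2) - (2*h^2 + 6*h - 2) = -3*h^2 - 8*h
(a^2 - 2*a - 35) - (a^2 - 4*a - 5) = 2*a - 30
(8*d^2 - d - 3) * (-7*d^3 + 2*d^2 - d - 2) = -56*d^5 + 23*d^4 + 11*d^3 - 21*d^2 + 5*d + 6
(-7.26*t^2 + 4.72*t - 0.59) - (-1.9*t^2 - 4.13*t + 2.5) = -5.36*t^2 + 8.85*t - 3.09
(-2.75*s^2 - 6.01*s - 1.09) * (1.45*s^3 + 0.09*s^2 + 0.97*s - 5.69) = -3.9875*s^5 - 8.962*s^4 - 4.7889*s^3 + 9.7197*s^2 + 33.1396*s + 6.2021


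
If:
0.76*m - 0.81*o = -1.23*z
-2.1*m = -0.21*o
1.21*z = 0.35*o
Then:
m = 0.00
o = 0.00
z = 0.00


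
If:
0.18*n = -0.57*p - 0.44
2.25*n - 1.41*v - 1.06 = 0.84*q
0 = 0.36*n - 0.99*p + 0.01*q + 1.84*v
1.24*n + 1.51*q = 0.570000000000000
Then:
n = 0.23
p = -0.84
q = 0.19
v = -0.50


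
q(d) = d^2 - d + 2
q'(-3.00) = -7.00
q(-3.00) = 14.00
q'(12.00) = 23.00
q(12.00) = 134.00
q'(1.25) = 1.50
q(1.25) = 2.31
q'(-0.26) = -1.52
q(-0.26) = 2.33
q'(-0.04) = -1.08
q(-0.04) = 2.04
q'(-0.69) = -2.38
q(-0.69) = 3.17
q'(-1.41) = -3.82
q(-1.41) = 5.40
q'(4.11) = 7.22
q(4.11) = 14.78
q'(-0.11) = -1.22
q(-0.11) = 2.12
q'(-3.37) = -7.74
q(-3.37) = 16.73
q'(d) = 2*d - 1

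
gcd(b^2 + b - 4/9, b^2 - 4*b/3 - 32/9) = b + 4/3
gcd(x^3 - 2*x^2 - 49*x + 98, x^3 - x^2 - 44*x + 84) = x^2 + 5*x - 14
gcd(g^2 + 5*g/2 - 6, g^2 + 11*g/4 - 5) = g + 4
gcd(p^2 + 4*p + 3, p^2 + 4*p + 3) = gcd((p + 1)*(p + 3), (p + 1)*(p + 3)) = p^2 + 4*p + 3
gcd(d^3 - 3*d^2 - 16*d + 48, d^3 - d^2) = 1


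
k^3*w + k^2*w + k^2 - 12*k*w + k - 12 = (k - 3)*(k + 4)*(k*w + 1)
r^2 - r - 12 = (r - 4)*(r + 3)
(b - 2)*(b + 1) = b^2 - b - 2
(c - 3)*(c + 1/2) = c^2 - 5*c/2 - 3/2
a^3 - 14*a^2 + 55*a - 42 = (a - 7)*(a - 6)*(a - 1)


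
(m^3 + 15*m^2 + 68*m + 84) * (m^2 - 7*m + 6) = m^5 + 8*m^4 - 31*m^3 - 302*m^2 - 180*m + 504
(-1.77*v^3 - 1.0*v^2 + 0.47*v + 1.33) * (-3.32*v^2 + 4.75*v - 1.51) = 5.8764*v^5 - 5.0875*v^4 - 3.6377*v^3 - 0.673100000000001*v^2 + 5.6078*v - 2.0083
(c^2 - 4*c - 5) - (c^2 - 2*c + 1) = -2*c - 6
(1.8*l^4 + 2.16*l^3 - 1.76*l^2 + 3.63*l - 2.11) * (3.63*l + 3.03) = 6.534*l^5 + 13.2948*l^4 + 0.156000000000001*l^3 + 7.8441*l^2 + 3.3396*l - 6.3933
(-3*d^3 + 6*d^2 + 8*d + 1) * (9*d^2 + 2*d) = -27*d^5 + 48*d^4 + 84*d^3 + 25*d^2 + 2*d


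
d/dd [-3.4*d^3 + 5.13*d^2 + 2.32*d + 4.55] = -10.2*d^2 + 10.26*d + 2.32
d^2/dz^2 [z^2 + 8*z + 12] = 2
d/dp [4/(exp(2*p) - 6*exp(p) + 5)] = 8*(3 - exp(p))*exp(p)/(exp(2*p) - 6*exp(p) + 5)^2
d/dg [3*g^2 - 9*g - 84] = 6*g - 9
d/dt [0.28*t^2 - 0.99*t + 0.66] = 0.56*t - 0.99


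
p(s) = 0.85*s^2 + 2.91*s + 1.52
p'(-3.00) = -2.19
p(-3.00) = 0.44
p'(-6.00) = -7.29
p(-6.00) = 14.66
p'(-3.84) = -3.62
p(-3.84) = 2.88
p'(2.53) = 7.21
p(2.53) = 14.32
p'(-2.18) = -0.80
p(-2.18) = -0.78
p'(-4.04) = -3.96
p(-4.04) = 3.64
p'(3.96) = 9.64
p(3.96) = 26.37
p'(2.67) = 7.45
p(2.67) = 15.35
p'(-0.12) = 2.71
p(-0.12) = 1.18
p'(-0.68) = 1.75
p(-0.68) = -0.07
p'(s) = 1.7*s + 2.91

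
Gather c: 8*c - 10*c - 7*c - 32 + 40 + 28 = 36 - 9*c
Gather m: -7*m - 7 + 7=-7*m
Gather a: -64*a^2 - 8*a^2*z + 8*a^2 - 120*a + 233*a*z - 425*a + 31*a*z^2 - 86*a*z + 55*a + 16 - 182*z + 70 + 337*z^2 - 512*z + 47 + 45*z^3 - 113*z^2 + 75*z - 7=a^2*(-8*z - 56) + a*(31*z^2 + 147*z - 490) + 45*z^3 + 224*z^2 - 619*z + 126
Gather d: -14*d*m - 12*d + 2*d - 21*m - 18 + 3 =d*(-14*m - 10) - 21*m - 15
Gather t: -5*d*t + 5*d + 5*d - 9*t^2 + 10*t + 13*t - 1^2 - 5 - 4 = 10*d - 9*t^2 + t*(23 - 5*d) - 10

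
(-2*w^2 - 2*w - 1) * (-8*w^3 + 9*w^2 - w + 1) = 16*w^5 - 2*w^4 - 8*w^3 - 9*w^2 - w - 1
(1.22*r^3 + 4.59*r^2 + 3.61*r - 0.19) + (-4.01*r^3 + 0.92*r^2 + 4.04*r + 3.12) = -2.79*r^3 + 5.51*r^2 + 7.65*r + 2.93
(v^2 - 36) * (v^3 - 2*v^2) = v^5 - 2*v^4 - 36*v^3 + 72*v^2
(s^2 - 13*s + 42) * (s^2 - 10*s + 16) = s^4 - 23*s^3 + 188*s^2 - 628*s + 672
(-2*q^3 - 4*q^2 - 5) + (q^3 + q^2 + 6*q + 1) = -q^3 - 3*q^2 + 6*q - 4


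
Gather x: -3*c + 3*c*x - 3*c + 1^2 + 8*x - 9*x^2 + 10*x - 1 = -6*c - 9*x^2 + x*(3*c + 18)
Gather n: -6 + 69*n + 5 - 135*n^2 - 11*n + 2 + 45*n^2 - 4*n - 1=-90*n^2 + 54*n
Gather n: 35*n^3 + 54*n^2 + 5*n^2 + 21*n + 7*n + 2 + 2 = 35*n^3 + 59*n^2 + 28*n + 4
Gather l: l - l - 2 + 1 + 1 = 0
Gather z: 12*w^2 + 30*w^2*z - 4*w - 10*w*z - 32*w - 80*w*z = 12*w^2 - 36*w + z*(30*w^2 - 90*w)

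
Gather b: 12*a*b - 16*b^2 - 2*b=-16*b^2 + b*(12*a - 2)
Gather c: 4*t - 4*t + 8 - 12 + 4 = 0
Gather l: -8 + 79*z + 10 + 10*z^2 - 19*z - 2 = 10*z^2 + 60*z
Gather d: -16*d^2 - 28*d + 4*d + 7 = -16*d^2 - 24*d + 7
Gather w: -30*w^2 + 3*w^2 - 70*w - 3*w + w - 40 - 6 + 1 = -27*w^2 - 72*w - 45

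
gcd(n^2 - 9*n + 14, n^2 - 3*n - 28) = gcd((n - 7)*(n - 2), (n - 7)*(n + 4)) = n - 7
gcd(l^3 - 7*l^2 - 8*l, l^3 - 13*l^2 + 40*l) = l^2 - 8*l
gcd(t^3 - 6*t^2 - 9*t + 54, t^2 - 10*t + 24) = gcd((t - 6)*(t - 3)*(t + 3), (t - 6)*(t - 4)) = t - 6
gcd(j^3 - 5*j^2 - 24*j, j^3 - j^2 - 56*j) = j^2 - 8*j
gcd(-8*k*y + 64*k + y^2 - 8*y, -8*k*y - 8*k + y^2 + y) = -8*k + y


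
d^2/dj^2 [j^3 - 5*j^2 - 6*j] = 6*j - 10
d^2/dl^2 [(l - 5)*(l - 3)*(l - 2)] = 6*l - 20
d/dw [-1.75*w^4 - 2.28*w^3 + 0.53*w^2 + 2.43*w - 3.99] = -7.0*w^3 - 6.84*w^2 + 1.06*w + 2.43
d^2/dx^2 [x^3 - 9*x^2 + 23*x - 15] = 6*x - 18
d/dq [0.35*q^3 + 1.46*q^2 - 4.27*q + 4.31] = 1.05*q^2 + 2.92*q - 4.27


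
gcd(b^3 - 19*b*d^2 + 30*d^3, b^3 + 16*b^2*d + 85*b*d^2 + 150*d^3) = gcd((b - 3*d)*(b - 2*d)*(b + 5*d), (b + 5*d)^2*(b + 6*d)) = b + 5*d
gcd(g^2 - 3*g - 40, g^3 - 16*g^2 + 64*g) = g - 8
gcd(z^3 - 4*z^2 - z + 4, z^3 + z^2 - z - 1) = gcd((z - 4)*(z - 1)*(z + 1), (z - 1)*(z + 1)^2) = z^2 - 1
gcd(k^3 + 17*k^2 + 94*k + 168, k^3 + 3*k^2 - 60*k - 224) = k^2 + 11*k + 28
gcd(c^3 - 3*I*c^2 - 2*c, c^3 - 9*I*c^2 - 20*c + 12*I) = c^2 - 3*I*c - 2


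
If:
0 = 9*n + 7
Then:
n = -7/9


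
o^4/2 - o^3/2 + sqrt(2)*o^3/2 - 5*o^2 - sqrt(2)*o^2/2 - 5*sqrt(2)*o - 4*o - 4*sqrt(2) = (o/2 + 1)*(o - 4)*(o + 1)*(o + sqrt(2))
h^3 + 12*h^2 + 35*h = h*(h + 5)*(h + 7)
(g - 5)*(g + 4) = g^2 - g - 20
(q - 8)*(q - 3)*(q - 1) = q^3 - 12*q^2 + 35*q - 24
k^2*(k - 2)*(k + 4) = k^4 + 2*k^3 - 8*k^2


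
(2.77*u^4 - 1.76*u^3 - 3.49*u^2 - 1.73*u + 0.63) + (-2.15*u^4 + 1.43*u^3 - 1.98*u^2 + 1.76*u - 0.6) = 0.62*u^4 - 0.33*u^3 - 5.47*u^2 + 0.03*u + 0.03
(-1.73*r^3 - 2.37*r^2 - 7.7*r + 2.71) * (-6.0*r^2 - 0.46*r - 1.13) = 10.38*r^5 + 15.0158*r^4 + 49.2451*r^3 - 10.0399*r^2 + 7.4544*r - 3.0623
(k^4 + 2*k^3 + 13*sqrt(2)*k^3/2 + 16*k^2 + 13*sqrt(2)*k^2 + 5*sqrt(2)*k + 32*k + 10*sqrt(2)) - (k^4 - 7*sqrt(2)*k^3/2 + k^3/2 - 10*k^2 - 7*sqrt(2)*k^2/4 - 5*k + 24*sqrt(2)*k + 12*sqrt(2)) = 3*k^3/2 + 10*sqrt(2)*k^3 + 59*sqrt(2)*k^2/4 + 26*k^2 - 19*sqrt(2)*k + 37*k - 2*sqrt(2)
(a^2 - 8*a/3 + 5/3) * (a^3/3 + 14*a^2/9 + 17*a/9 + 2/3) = a^5/3 + 2*a^4/3 - 46*a^3/27 - 16*a^2/9 + 37*a/27 + 10/9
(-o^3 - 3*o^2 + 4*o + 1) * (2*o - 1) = -2*o^4 - 5*o^3 + 11*o^2 - 2*o - 1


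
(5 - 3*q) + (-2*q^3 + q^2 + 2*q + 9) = -2*q^3 + q^2 - q + 14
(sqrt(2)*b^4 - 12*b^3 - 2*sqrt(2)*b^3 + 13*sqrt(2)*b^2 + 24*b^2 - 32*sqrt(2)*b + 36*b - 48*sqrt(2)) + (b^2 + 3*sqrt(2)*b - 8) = sqrt(2)*b^4 - 12*b^3 - 2*sqrt(2)*b^3 + 13*sqrt(2)*b^2 + 25*b^2 - 29*sqrt(2)*b + 36*b - 48*sqrt(2) - 8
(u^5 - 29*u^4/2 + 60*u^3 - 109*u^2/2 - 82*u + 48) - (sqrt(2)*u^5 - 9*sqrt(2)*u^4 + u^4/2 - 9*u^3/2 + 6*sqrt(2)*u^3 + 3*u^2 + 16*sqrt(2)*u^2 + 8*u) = -sqrt(2)*u^5 + u^5 - 15*u^4 + 9*sqrt(2)*u^4 - 6*sqrt(2)*u^3 + 129*u^3/2 - 115*u^2/2 - 16*sqrt(2)*u^2 - 90*u + 48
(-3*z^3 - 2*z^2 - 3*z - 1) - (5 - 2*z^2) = -3*z^3 - 3*z - 6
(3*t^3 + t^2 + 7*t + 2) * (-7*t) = -21*t^4 - 7*t^3 - 49*t^2 - 14*t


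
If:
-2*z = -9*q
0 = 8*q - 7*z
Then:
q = 0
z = 0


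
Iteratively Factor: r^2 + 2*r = (r)*(r + 2)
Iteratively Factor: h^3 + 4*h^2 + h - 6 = (h - 1)*(h^2 + 5*h + 6) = (h - 1)*(h + 3)*(h + 2)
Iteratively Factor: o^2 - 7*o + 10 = (o - 2)*(o - 5)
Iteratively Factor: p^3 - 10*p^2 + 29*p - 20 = (p - 4)*(p^2 - 6*p + 5) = (p - 4)*(p - 1)*(p - 5)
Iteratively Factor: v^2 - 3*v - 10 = (v - 5)*(v + 2)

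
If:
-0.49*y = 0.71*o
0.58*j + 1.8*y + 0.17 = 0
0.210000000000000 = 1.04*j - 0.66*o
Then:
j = 0.28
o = 0.13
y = -0.19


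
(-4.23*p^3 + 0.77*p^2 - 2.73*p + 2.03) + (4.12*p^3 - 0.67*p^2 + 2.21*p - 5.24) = -0.11*p^3 + 0.1*p^2 - 0.52*p - 3.21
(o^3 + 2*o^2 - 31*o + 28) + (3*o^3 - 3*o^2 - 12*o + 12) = 4*o^3 - o^2 - 43*o + 40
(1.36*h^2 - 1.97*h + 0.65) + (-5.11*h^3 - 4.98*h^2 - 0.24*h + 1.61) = -5.11*h^3 - 3.62*h^2 - 2.21*h + 2.26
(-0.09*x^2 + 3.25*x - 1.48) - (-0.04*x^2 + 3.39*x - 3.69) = -0.05*x^2 - 0.14*x + 2.21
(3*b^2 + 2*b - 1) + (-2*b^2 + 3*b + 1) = b^2 + 5*b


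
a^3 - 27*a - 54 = (a - 6)*(a + 3)^2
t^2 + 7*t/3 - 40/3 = (t - 8/3)*(t + 5)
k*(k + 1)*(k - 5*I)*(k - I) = k^4 + k^3 - 6*I*k^3 - 5*k^2 - 6*I*k^2 - 5*k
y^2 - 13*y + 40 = (y - 8)*(y - 5)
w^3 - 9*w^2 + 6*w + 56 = (w - 7)*(w - 4)*(w + 2)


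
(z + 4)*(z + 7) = z^2 + 11*z + 28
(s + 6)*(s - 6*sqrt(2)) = s^2 - 6*sqrt(2)*s + 6*s - 36*sqrt(2)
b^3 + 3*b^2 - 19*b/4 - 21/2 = (b - 2)*(b + 3/2)*(b + 7/2)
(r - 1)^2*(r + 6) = r^3 + 4*r^2 - 11*r + 6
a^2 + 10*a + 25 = (a + 5)^2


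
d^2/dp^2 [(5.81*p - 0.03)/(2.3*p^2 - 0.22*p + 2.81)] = ((2.6944 - 80.178*p)*(2.3*p^2 - 0.22*p + 2.81) + (4.6*p - 0.22)*(5.81*p - 0.03)*(9.2*p - 0.44))/(2.3*p^2 - 0.22*p + 2.81)^3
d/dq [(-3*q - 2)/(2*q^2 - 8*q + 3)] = (6*q^2 + 8*q - 25)/(4*q^4 - 32*q^3 + 76*q^2 - 48*q + 9)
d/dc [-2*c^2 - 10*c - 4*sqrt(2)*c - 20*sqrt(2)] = -4*c - 10 - 4*sqrt(2)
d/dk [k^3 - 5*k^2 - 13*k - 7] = 3*k^2 - 10*k - 13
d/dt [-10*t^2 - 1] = -20*t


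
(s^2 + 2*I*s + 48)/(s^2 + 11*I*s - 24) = (s - 6*I)/(s + 3*I)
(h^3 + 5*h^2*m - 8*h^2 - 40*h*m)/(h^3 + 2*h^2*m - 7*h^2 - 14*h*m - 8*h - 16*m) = h*(h + 5*m)/(h^2 + 2*h*m + h + 2*m)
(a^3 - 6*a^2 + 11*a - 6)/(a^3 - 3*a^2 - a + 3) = (a - 2)/(a + 1)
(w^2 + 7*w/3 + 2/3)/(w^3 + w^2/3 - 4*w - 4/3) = 1/(w - 2)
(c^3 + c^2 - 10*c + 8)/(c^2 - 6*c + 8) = (c^2 + 3*c - 4)/(c - 4)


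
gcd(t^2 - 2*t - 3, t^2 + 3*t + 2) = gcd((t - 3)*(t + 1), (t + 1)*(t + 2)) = t + 1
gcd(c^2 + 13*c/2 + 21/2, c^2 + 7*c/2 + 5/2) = 1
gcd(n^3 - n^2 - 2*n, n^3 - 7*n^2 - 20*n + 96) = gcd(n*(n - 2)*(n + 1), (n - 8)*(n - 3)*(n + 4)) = 1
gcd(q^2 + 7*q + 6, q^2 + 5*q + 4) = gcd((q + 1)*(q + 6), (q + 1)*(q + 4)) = q + 1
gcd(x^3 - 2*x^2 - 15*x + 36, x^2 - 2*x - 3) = x - 3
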